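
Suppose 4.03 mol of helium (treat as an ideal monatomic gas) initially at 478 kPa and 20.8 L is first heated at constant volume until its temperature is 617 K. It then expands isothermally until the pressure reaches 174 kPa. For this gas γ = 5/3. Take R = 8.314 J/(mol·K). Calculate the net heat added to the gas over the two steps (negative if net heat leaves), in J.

52100 J

T₁ = P₁V₁/(nR) = 478×20.8/(4.03×8.314) = 297 K.
Step 1 — Isochoric: V stays 20.8 L; P/T = const ⇒ T₂ = 617 K, P₂ = 994 kPa.
W = 0 (no volume change).
ΔU = nCvΔT = 4.03×12.5×(617−297) = 16100 J.
Q = ΔU = 16100 J.
State after step 1: P = 994 kPa, V = 20.8 L, T = 617 K.
Step 2 — Isothermal: T stays 617 K; PV = const ⇒ V₂ = 119 L, P₂ = 174 kPa.
ΔU = 0 (ideal gas, T constant).
W = nRT ln(V₂/V₁) = 4.03×8.314×617×ln(5.71) = 36000 J.
Q = ΔU + W = 36000 J.
Net over both steps: W = 36000 J, Q = 52100 J, ΔU = 16100 J.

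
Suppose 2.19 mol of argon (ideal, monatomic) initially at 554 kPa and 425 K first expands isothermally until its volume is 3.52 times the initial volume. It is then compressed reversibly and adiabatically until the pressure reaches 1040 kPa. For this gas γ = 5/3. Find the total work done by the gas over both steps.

-3360 J

V₁ = nRT₁/P₁ = 2.19×8.314×425/554 = 14.0 L.
Step 1 — Isothermal: T stays 425 K; PV = const ⇒ V₂ = 49.2 L, P₂ = 157 kPa.
ΔU = 0 (ideal gas, T constant).
W = nRT ln(V₂/V₁) = 2.19×8.314×425×ln(3.52) = 9740 J.
Q = ΔU + W = 9740 J.
State after step 1: P = 157 kPa, V = 49.2 L, T = 425 K.
Step 2 — Adiabatic: T₂/T₁ = (P₂/P₁)^((γ−1)/γ) ⇒ T₂ = 425×(6.61)^0.400 = 905 K; V₂ = 15.8 L.
ΔU = nCvΔT = 2.19×12.5×(905−425) = 13100 J.
Q = 0 for an adiabatic process, so W = −ΔU = -13100 J.
Net over both steps: W = -3360 J, Q = 9740 J, ΔU = 13100 J.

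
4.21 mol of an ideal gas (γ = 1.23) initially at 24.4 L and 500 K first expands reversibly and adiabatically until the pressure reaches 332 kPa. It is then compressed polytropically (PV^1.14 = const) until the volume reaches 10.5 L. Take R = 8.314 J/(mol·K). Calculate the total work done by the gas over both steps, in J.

P₁ = nRT₁/V₁ = 4.21×8.314×500/24.4 = 717 kPa.
Step 1 — Adiabatic: T₂/T₁ = (P₂/P₁)^((γ−1)/γ) ⇒ T₂ = 500×(0.463)^0.187 = 433 K; V₂ = 45.6 L.
ΔU = nCvΔT = 4.21×36.1×(433−500) = -10200 J.
Q = 0 for an adiabatic process, so W = −ΔU = 10200 J.
State after step 1: P = 332 kPa, V = 45.6 L, T = 433 K.
Step 2 — Polytropic n=1.14: T₂ = T₁(V₁/V₂)^(n−1) = 433×(4.35)^0.14 = 532 K; P₂ = P₁(V₁/V₂)^n = 1770 kPa.
W = (P₁V₁−P₂V₂)/(n−1) = (332×45.6−1770×10.5)/0.14 = -24700 J.
ΔU = nCvΔT = 4.21×36.1×(532−433) = 15000 J.
Q = ΔU + W = -9670 J.
Net over both steps: W = -14500 J, Q = -9670 J, ΔU = 4840 J.

-14500 J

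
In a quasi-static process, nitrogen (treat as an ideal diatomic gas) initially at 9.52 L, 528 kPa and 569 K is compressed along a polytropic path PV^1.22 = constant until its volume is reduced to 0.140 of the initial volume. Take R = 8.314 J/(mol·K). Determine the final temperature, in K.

877 K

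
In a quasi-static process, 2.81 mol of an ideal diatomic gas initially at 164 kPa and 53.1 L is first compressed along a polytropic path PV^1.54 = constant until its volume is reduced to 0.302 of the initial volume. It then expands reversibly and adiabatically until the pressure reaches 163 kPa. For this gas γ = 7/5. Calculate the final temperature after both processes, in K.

T₁ = P₁V₁/(nR) = 164×53.1/(2.81×8.314) = 373 K.
Step 1 — Polytropic n=1.54: T₂ = T₁(V₁/V₂)^(n−1) = 373×(3.31)^0.54 = 712 K; P₂ = P₁(V₁/V₂)^n = 1040 kPa.
W = (P₁V₁−P₂V₂)/(n−1) = (164×53.1−1040×16.0)/0.54 = -14700 J.
ΔU = nCvΔT = 2.81×20.8×(712−373) = 19800 J.
Q = ΔU + W = 5130 J.
State after step 1: P = 1040 kPa, V = 16.0 L, T = 712 K.
Step 2 — Adiabatic: T₂/T₁ = (P₂/P₁)^((γ−1)/γ) ⇒ T₂ = 712×(0.157)^0.286 = 419 K; V₂ = 60.1 L.
ΔU = nCvΔT = 2.81×20.8×(419−712) = -17100 J.
Q = 0 for an adiabatic process, so W = −ΔU = 17100 J.
Net over both steps: W = 2400 J, Q = 5130 J, ΔU = 2730 J.

419 K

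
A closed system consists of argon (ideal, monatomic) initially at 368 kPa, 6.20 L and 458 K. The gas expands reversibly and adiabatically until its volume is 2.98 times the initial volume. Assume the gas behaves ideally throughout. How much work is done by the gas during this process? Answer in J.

1770 J

n = P₁V₁/(RT₁) = 368×6.20/(8.314×458) = 0.599 mol.
Adiabatic: TV^(γ−1) = const ⇒ T₂ = 458×(0.336)^0.667 = 221 K; PV^γ = const ⇒ P₂ = 59.6 kPa.
ΔU = nCvΔT = 0.599×12.5×(221−458) = -1770 J.
Q = 0 for an adiabatic process, so W = −ΔU = 1770 J.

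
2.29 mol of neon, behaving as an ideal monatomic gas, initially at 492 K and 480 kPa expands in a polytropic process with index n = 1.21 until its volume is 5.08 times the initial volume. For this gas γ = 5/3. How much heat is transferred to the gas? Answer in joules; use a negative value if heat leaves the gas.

V₁ = nRT₁/P₁ = 2.29×8.314×492/480 = 19.5 L.
Polytropic n=1.21: T₂ = T₁(V₁/V₂)^(n−1) = 492×(0.197)^0.21 = 350 K; P₂ = P₁(V₁/V₂)^n = 67.2 kPa.
W = (P₁V₁−P₂V₂)/(n−1) = (480×19.5−67.2×99.1)/0.21 = 12900 J.
ΔU = nCvΔT = 2.29×12.5×(350−492) = -4060 J.
Q = ΔU + W = 8840 J.

8840 J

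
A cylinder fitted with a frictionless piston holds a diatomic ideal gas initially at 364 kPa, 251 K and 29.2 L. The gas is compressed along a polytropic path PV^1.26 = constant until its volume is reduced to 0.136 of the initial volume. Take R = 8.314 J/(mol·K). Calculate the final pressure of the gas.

4500 kPa

Polytropic n=1.26: T₂ = T₁(V₁/V₂)^(n−1) = 251×(7.35)^0.26 = 422 K; P₂ = P₁(V₁/V₂)^n = 4500 kPa.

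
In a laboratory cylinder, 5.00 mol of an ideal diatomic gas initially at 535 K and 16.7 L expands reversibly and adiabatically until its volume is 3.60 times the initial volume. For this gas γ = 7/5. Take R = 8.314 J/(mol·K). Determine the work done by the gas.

22300 J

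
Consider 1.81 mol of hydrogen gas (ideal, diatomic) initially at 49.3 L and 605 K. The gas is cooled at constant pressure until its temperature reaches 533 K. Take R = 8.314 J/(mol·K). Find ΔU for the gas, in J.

-2710 J

P₁ = nRT₁/V₁ = 1.81×8.314×605/49.3 = 185 kPa.
Isobaric: P stays 185 kPa; V/T = const ⇒ T₂ = 533 K, V₂ = 43.4 L.
For an ideal gas ΔU = nCvΔT with Cv = (5/2)R = 20.8 J/(mol·K).
ΔU = 1.81×20.8×(533−605) = -2710 J.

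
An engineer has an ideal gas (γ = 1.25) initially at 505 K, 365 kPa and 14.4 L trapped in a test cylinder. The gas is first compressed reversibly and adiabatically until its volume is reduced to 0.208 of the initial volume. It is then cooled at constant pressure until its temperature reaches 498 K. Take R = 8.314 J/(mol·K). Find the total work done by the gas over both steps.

-12700 J

n = P₁V₁/(RT₁) = 365×14.4/(8.314×505) = 1.25 mol.
Step 1 — Adiabatic: TV^(γ−1) = const ⇒ T₂ = 505×(4.81)^0.250 = 748 K; PV^γ = const ⇒ P₂ = 2600 kPa.
ΔU = nCvΔT = 1.25×33.3×(748−505) = 10100 J.
Q = 0 for an adiabatic process, so W = −ΔU = -10100 J.
State after step 1: P = 2600 kPa, V = 3.00 L, T = 748 K.
Step 2 — Isobaric: P stays 2600 kPa; V/T = const ⇒ T₂ = 498 K, V₂ = 1.99 L.
W = PΔV = 2600×(1.99−3.00) kPa·L = -2600 J.
ΔU = nCvΔT = 1.25×33.3×(498−748) = -10400 J.
Q = ΔU + W = nCpΔT = -13000 J.
Net over both steps: W = -12700 J, Q = -13000 J, ΔU = -291 J.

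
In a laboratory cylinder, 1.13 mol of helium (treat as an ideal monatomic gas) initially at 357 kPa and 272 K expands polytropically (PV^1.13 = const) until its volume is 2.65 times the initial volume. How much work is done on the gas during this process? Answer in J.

V₁ = nRT₁/P₁ = 1.13×8.314×272/357 = 7.16 L.
Polytropic n=1.13: T₂ = T₁(V₁/V₂)^(n−1) = 272×(0.377)^0.13 = 240 K; P₂ = P₁(V₁/V₂)^n = 119 kPa.
W = (P₁V₁−P₂V₂)/(n−1) = (357×7.16−119×19.0)/0.13 = 2340 J.
Work done on the gas = −W_by = -2340 J.

-2340 J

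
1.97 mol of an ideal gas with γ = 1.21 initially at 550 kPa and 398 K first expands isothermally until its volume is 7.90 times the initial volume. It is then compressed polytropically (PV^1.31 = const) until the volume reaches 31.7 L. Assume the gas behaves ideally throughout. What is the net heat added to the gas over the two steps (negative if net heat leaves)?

17500 J

V₁ = nRT₁/P₁ = 1.97×8.314×398/550 = 11.9 L.
Step 1 — Isothermal: T stays 398 K; PV = const ⇒ V₂ = 93.6 L, P₂ = 69.6 kPa.
ΔU = 0 (ideal gas, T constant).
W = nRT ln(V₂/V₁) = 1.97×8.314×398×ln(7.90) = 13500 J.
Q = ΔU + W = 13500 J.
State after step 1: P = 69.6 kPa, V = 93.6 L, T = 398 K.
Step 2 — Polytropic n=1.31: T₂ = T₁(V₁/V₂)^(n−1) = 398×(2.95)^0.31 = 557 K; P₂ = P₁(V₁/V₂)^n = 288 kPa.
W = (P₁V₁−P₂V₂)/(n−1) = (69.6×93.6−288×31.7)/0.31 = -8390 J.
ΔU = nCvΔT = 1.97×39.6×(557−398) = 12400 J.
Q = ΔU + W = 4000 J.
Net over both steps: W = 5080 J, Q = 17500 J, ΔU = 12400 J.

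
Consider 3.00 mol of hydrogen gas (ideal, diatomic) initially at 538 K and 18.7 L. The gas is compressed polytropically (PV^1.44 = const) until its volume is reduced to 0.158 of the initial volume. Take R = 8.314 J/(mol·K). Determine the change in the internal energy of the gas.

42000 J

P₁ = nRT₁/V₁ = 3.00×8.314×538/18.7 = 718 kPa.
Polytropic n=1.44: T₂ = T₁(V₁/V₂)^(n−1) = 538×(6.33)^0.44 = 1210 K; P₂ = P₁(V₁/V₂)^n = 10200 kPa.
For an ideal gas ΔU = nCvΔT with Cv = (5/2)R = 20.8 J/(mol·K).
ΔU = 3.00×20.8×(1210−538) = 42000 J.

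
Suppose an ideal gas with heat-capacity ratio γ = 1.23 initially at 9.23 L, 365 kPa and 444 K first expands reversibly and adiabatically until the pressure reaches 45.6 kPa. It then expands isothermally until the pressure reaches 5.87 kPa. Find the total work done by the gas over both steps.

9400 J

n = P₁V₁/(RT₁) = 365×9.23/(8.314×444) = 0.913 mol.
Step 1 — Adiabatic: T₂/T₁ = (P₂/P₁)^((γ−1)/γ) ⇒ T₂ = 444×(0.125)^0.187 = 301 K; V₂ = 50.1 L.
ΔU = nCvΔT = 0.913×36.1×(301−444) = -4720 J.
Q = 0 for an adiabatic process, so W = −ΔU = 4720 J.
State after step 1: P = 45.6 kPa, V = 50.1 L, T = 301 K.
Step 2 — Isothermal: T stays 301 K; PV = const ⇒ V₂ = 389 L, P₂ = 5.87 kPa.
ΔU = 0 (ideal gas, T constant).
W = nRT ln(V₂/V₁) = 0.913×8.314×301×ln(7.77) = 4680 J.
Q = ΔU + W = 4680 J.
Net over both steps: W = 9400 J, Q = 4680 J, ΔU = -4720 J.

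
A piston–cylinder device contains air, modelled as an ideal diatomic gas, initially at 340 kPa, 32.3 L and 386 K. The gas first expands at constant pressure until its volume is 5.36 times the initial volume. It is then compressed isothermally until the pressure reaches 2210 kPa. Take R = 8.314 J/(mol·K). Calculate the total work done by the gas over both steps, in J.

n = P₁V₁/(RT₁) = 340×32.3/(8.314×386) = 3.42 mol.
Step 1 — Isobaric: P stays 340 kPa; V/T = const ⇒ T₂ = 2070 K, V₂ = 173 L.
W = PΔV = 340×(173−32.3) kPa·L = 47900 J.
ΔU = nCvΔT = 3.42×20.8×(2070−386) = 120000 J.
Q = ΔU + W = nCpΔT = 168000 J.
State after step 1: P = 340 kPa, V = 173 L, T = 2070 K.
Step 2 — Isothermal: T stays 2070 K; PV = const ⇒ V₂ = 26.6 L, P₂ = 2210 kPa.
ΔU = 0 (ideal gas, T constant).
W = nRT ln(V₂/V₁) = 3.42×8.314×2070×ln(0.154) = -110000 J.
Q = ΔU + W = -110000 J.
Net over both steps: W = -62300 J, Q = 57400 J, ΔU = 120000 J.

-62300 J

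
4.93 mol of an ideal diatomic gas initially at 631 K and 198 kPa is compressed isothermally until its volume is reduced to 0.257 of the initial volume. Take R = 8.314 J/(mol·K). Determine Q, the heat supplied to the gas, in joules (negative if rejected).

-35100 J

V₁ = nRT₁/P₁ = 4.93×8.314×631/198 = 131 L.
Isothermal: T stays 631 K; PV = const ⇒ V₂ = 33.6 L, P₂ = 770 kPa.
ΔU = 0 (ideal gas, T constant).
W = nRT ln(V₂/V₁) = 4.93×8.314×631×ln(0.257) = -35100 J.
Q = ΔU + W = -35100 J.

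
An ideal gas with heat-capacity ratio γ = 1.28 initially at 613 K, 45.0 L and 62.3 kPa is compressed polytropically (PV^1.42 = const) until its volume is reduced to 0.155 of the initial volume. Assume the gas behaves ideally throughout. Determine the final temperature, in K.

1340 K

Polytropic n=1.42: T₂ = T₁(V₁/V₂)^(n−1) = 613×(6.45)^0.42 = 1340 K; P₂ = P₁(V₁/V₂)^n = 879 kPa.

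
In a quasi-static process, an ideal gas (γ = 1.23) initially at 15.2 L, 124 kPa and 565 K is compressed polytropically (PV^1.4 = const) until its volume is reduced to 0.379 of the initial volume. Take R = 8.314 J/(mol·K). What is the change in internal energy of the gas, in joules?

n = P₁V₁/(RT₁) = 124×15.2/(8.314×565) = 0.401 mol.
Polytropic n=1.4: T₂ = T₁(V₁/V₂)^(n−1) = 565×(2.64)^0.40 = 833 K; P₂ = P₁(V₁/V₂)^n = 482 kPa.
For an ideal gas ΔU = nCvΔT with Cv = R/(γ−1) = 36.1 J/(mol·K).
ΔU = 0.401×36.1×(833−565) = 3890 J.

3890 J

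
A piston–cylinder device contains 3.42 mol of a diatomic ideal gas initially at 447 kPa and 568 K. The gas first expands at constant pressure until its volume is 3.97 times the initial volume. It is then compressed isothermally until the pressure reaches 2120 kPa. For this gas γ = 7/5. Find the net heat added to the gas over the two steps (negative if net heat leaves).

68100 J

V₁ = nRT₁/P₁ = 3.42×8.314×568/447 = 36.1 L.
Step 1 — Isobaric: P stays 447 kPa; V/T = const ⇒ T₂ = 2250 K, V₂ = 143 L.
W = PΔV = 447×(143−36.1) kPa·L = 48000 J.
ΔU = nCvΔT = 3.42×20.8×(2250−568) = 120000 J.
Q = ΔU + W = nCpΔT = 168000 J.
State after step 1: P = 447 kPa, V = 143 L, T = 2250 K.
Step 2 — Isothermal: T stays 2250 K; PV = const ⇒ V₂ = 30.2 L, P₂ = 2120 kPa.
ΔU = 0 (ideal gas, T constant).
W = nRT ln(V₂/V₁) = 3.42×8.314×2250×ln(0.211) = -99800 J.
Q = ΔU + W = -99800 J.
Net over both steps: W = -51800 J, Q = 68100 J, ΔU = 120000 J.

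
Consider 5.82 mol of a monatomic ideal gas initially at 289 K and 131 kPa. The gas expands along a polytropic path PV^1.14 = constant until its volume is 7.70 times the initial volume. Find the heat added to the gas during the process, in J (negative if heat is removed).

19600 J

V₁ = nRT₁/P₁ = 5.82×8.314×289/131 = 107 L.
Polytropic n=1.14: T₂ = T₁(V₁/V₂)^(n−1) = 289×(0.130)^0.14 = 217 K; P₂ = P₁(V₁/V₂)^n = 12.8 kPa.
W = (P₁V₁−P₂V₂)/(n−1) = (131×107−12.8×822)/0.14 = 24800 J.
ΔU = nCvΔT = 5.82×12.5×(217−289) = -5210 J.
Q = ΔU + W = 19600 J.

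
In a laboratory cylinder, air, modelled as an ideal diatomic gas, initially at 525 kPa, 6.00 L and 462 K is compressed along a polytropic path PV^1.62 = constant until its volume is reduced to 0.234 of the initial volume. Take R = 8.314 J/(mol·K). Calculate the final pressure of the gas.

5520 kPa

Polytropic n=1.62: T₂ = T₁(V₁/V₂)^(n−1) = 462×(4.27)^0.62 = 1140 K; P₂ = P₁(V₁/V₂)^n = 5520 kPa.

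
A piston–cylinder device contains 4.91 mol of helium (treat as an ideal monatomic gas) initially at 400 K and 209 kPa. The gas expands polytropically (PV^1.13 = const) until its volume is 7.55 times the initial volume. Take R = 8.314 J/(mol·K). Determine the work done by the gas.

29000 J

V₁ = nRT₁/P₁ = 4.91×8.314×400/209 = 78.1 L.
Polytropic n=1.13: T₂ = T₁(V₁/V₂)^(n−1) = 400×(0.132)^0.13 = 308 K; P₂ = P₁(V₁/V₂)^n = 21.3 kPa.
W = (P₁V₁−P₂V₂)/(n−1) = (209×78.1−21.3×590)/0.13 = 29000 J.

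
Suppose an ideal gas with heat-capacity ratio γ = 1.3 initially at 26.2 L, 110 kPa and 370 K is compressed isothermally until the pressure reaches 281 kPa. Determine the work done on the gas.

n = P₁V₁/(RT₁) = 110×26.2/(8.314×370) = 0.937 mol.
Isothermal: T stays 370 K; PV = const ⇒ V₂ = 10.3 L, P₂ = 281 kPa.
W = nRT ln(V₂/V₁) = 0.937×8.314×370×ln(0.391) = -2700 J.
Work done on the gas = −W_by = 2700 J.

2700 J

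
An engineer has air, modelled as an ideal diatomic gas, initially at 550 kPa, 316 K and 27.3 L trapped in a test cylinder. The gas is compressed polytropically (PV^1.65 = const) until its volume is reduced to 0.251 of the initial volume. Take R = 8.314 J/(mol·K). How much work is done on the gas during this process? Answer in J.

33600 J

n = P₁V₁/(RT₁) = 550×27.3/(8.314×316) = 5.72 mol.
Polytropic n=1.65: T₂ = T₁(V₁/V₂)^(n−1) = 316×(3.98)^0.65 = 776 K; P₂ = P₁(V₁/V₂)^n = 5380 kPa.
W = (P₁V₁−P₂V₂)/(n−1) = (550×27.3−5380×6.85)/0.65 = -33600 J.
Work done on the gas = −W_by = 33600 J.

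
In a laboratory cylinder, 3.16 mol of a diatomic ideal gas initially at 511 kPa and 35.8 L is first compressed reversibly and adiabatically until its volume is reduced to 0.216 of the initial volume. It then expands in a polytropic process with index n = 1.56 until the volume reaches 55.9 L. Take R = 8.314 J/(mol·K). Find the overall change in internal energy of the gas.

T₁ = P₁V₁/(nR) = 511×35.8/(3.16×8.314) = 696 K.
Step 1 — Adiabatic: TV^(γ−1) = const ⇒ T₂ = 696×(4.63)^0.400 = 1290 K; PV^γ = const ⇒ P₂ = 4370 kPa.
ΔU = nCvΔT = 3.16×20.8×(1290−696) = 38700 J.
Q = 0 for an adiabatic process, so W = −ΔU = -38700 J.
State after step 1: P = 4370 kPa, V = 7.73 L, T = 1290 K.
Step 2 — Polytropic n=1.56: T₂ = T₁(V₁/V₂)^(n−1) = 1290×(0.138)^0.56 = 425 K; P₂ = P₁(V₁/V₂)^n = 200 kPa.
W = (P₁V₁−P₂V₂)/(n−1) = (4370×7.73−200×55.9)/0.56 = 40400 J.
ΔU = nCvΔT = 3.16×20.8×(425−1290) = -56500 J.
Q = ΔU + W = -16200 J.
Net over both steps: W = 1700 J, Q = -16200 J, ΔU = -17800 J.

-17800 J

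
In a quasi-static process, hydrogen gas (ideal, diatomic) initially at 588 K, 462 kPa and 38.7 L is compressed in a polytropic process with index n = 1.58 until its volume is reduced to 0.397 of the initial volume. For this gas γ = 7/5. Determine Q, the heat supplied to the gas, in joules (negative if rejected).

n = P₁V₁/(RT₁) = 462×38.7/(8.314×588) = 3.66 mol.
Polytropic n=1.58: T₂ = T₁(V₁/V₂)^(n−1) = 588×(2.52)^0.58 = 1000 K; P₂ = P₁(V₁/V₂)^n = 1990 kPa.
W = (P₁V₁−P₂V₂)/(n−1) = (462×38.7−1990×15.4)/0.58 = -21900 J.
ΔU = nCvΔT = 3.66×20.8×(1000−588) = 31700 J.
Q = ΔU + W = 9830 J.

9830 J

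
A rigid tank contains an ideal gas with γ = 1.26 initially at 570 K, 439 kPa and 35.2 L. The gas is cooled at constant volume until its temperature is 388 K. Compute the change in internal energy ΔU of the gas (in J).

-19000 J

n = P₁V₁/(RT₁) = 439×35.2/(8.314×570) = 3.26 mol.
Isochoric: V stays 35.2 L; P/T = const ⇒ T₂ = 388 K, P₂ = 299 kPa.
For an ideal gas ΔU = nCvΔT with Cv = R/(γ−1) = 32.0 J/(mol·K).
ΔU = 3.26×32.0×(388−570) = -19000 J.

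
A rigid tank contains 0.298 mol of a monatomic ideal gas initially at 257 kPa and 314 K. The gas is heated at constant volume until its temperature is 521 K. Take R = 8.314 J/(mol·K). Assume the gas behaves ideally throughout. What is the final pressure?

426 kPa

V₁ = nRT₁/P₁ = 0.298×8.314×314/257 = 3.03 L.
Isochoric: V stays 3.03 L; P/T = const ⇒ T₂ = 521 K, P₂ = 426 kPa.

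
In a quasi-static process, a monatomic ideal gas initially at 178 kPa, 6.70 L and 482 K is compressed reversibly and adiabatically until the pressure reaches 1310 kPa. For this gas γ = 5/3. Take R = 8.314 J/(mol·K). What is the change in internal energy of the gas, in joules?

n = P₁V₁/(RT₁) = 178×6.70/(8.314×482) = 0.298 mol.
Adiabatic: T₂/T₁ = (P₂/P₁)^((γ−1)/γ) ⇒ T₂ = 482×(7.36)^0.400 = 1070 K; V₂ = 2.02 L.
For an ideal gas ΔU = nCvΔT with Cv = (3/2)R = 12.5 J/(mol·K).
ΔU = 0.298×12.5×(1070−482) = 2190 J.

2190 J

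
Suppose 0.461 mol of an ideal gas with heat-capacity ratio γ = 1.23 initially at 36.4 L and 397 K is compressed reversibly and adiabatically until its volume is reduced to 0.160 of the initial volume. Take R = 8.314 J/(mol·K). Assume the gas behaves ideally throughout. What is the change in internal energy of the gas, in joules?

3470 J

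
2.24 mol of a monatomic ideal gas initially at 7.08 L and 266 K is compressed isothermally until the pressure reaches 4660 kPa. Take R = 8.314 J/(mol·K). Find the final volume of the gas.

1.06 L

P₁ = nRT₁/V₁ = 2.24×8.314×266/7.08 = 700 kPa.
Isothermal: T stays 266 K; PV = const ⇒ V₂ = 1.06 L, P₂ = 4660 kPa.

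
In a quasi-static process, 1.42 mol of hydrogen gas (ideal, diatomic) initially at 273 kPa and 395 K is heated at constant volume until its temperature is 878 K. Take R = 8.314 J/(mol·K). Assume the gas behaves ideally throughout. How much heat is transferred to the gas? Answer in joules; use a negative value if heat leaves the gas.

14300 J

V₁ = nRT₁/P₁ = 1.42×8.314×395/273 = 17.1 L.
Isochoric: V stays 17.1 L; P/T = const ⇒ T₂ = 878 K, P₂ = 607 kPa.
W = 0 (no volume change).
ΔU = nCvΔT = 1.42×20.8×(878−395) = 14300 J.
Q = ΔU = 14300 J.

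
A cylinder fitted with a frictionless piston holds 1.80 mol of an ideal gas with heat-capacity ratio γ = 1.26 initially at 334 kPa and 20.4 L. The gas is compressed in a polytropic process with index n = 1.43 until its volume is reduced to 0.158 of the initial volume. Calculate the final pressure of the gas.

4670 kPa

T₁ = P₁V₁/(nR) = 334×20.4/(1.80×8.314) = 455 K.
Polytropic n=1.43: T₂ = T₁(V₁/V₂)^(n−1) = 455×(6.33)^0.43 = 1010 K; P₂ = P₁(V₁/V₂)^n = 4670 kPa.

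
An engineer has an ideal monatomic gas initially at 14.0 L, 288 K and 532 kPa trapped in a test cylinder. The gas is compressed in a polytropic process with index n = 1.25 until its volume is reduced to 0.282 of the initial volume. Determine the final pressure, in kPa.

2590 kPa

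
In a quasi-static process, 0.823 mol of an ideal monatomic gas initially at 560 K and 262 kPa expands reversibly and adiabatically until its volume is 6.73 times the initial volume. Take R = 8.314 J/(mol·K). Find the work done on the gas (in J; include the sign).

V₁ = nRT₁/P₁ = 0.823×8.314×560/262 = 14.6 L.
Adiabatic: TV^(γ−1) = const ⇒ T₂ = 560×(0.149)^0.667 = 157 K; PV^γ = const ⇒ P₂ = 10.9 kPa.
ΔU = nCvΔT = 0.823×12.5×(157−560) = -4140 J.
Q = 0 for an adiabatic process, so W = −ΔU = 4140 J.
Work done on the gas = −W_by = -4140 J.

-4140 J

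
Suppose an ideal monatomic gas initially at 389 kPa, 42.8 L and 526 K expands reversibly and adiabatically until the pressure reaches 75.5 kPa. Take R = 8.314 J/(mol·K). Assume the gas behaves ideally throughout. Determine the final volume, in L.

Adiabatic: T₂/T₁ = (P₂/P₁)^((γ−1)/γ) ⇒ T₂ = 526×(0.194)^0.400 = 273 K; V₂ = 114 L.

114 L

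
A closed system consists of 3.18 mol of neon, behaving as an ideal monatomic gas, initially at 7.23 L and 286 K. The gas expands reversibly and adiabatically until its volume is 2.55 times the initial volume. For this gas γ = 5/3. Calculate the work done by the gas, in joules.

5270 J

P₁ = nRT₁/V₁ = 3.18×8.314×286/7.23 = 1050 kPa.
Adiabatic: TV^(γ−1) = const ⇒ T₂ = 286×(0.392)^0.667 = 153 K; PV^γ = const ⇒ P₂ = 220 kPa.
ΔU = nCvΔT = 3.18×12.5×(153−286) = -5270 J.
Q = 0 for an adiabatic process, so W = −ΔU = 5270 J.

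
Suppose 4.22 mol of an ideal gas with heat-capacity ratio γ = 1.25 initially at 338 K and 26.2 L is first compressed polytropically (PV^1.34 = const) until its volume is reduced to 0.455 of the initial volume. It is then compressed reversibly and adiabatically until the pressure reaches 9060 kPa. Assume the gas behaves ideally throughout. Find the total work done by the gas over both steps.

-40100 J

P₁ = nRT₁/V₁ = 4.22×8.314×338/26.2 = 453 kPa.
Step 1 — Polytropic n=1.34: T₂ = T₁(V₁/V₂)^(n−1) = 338×(2.20)^0.34 = 442 K; P₂ = P₁(V₁/V₂)^n = 1300 kPa.
W = (P₁V₁−P₂V₂)/(n−1) = (453×26.2−1300×11.9)/0.34 = -10700 J.
ΔU = nCvΔT = 4.22×33.3×(442−338) = 14600 J.
Q = ΔU + W = 3850 J.
State after step 1: P = 1300 kPa, V = 11.9 L, T = 442 K.
Step 2 — Adiabatic: T₂/T₁ = (P₂/P₁)^((γ−1)/γ) ⇒ T₂ = 442×(6.97)^0.200 = 651 K; V₂ = 2.52 L.
ΔU = nCvΔT = 4.22×33.3×(651−442) = 29400 J.
Q = 0 for an adiabatic process, so W = −ΔU = -29400 J.
Net over both steps: W = -40100 J, Q = 3850 J, ΔU = 44000 J.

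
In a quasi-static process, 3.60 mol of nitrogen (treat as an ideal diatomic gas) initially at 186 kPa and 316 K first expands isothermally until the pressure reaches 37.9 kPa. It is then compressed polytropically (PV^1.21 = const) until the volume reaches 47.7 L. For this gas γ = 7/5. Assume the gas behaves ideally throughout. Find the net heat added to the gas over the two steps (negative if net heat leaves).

6160 J

V₁ = nRT₁/P₁ = 3.60×8.314×316/186 = 50.8 L.
Step 1 — Isothermal: T stays 316 K; PV = const ⇒ V₂ = 250 L, P₂ = 37.9 kPa.
ΔU = 0 (ideal gas, T constant).
W = nRT ln(V₂/V₁) = 3.60×8.314×316×ln(4.91) = 15000 J.
Q = ΔU + W = 15000 J.
State after step 1: P = 37.9 kPa, V = 250 L, T = 316 K.
Step 2 — Polytropic n=1.21: T₂ = T₁(V₁/V₂)^(n−1) = 316×(5.23)^0.21 = 447 K; P₂ = P₁(V₁/V₂)^n = 281 kPa.
W = (P₁V₁−P₂V₂)/(n−1) = (37.9×250−281×47.7)/0.21 = -18700 J.
ΔU = nCvΔT = 3.60×20.8×(447−316) = 9820 J.
Q = ΔU + W = -8890 J.
Net over both steps: W = -3670 J, Q = 6160 J, ΔU = 9820 J.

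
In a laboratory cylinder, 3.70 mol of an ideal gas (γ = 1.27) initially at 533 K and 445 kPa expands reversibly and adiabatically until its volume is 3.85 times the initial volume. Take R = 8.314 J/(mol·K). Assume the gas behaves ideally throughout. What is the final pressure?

80.3 kPa

V₁ = nRT₁/P₁ = 3.70×8.314×533/445 = 36.8 L.
Adiabatic: TV^(γ−1) = const ⇒ T₂ = 533×(0.260)^0.270 = 370 K; PV^γ = const ⇒ P₂ = 80.3 kPa.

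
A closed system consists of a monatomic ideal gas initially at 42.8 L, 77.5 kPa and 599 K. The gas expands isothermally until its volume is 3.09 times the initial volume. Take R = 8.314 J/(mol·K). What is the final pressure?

25.1 kPa

Isothermal: T stays 599 K; PV = const ⇒ V₂ = 132 L, P₂ = 25.1 kPa.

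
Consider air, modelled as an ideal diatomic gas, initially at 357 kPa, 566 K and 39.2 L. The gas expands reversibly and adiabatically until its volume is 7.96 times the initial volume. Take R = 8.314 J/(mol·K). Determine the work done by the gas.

n = P₁V₁/(RT₁) = 357×39.2/(8.314×566) = 2.97 mol.
Adiabatic: TV^(γ−1) = const ⇒ T₂ = 566×(0.126)^0.400 = 247 K; PV^γ = const ⇒ P₂ = 19.6 kPa.
ΔU = nCvΔT = 2.97×20.8×(247−566) = -19700 J.
Q = 0 for an adiabatic process, so W = −ΔU = 19700 J.

19700 J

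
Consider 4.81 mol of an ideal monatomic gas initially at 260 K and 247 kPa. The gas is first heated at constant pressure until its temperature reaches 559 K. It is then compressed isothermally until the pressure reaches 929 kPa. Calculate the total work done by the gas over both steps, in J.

V₁ = nRT₁/P₁ = 4.81×8.314×260/247 = 42.1 L.
Step 1 — Isobaric: P stays 247 kPa; V/T = const ⇒ T₂ = 559 K, V₂ = 90.5 L.
W = PΔV = 247×(90.5−42.1) kPa·L = 12000 J.
ΔU = nCvΔT = 4.81×12.5×(559−260) = 17900 J.
Q = ΔU + W = nCpΔT = 29900 J.
State after step 1: P = 247 kPa, V = 90.5 L, T = 559 K.
Step 2 — Isothermal: T stays 559 K; PV = const ⇒ V₂ = 24.1 L, P₂ = 929 kPa.
ΔU = 0 (ideal gas, T constant).
W = nRT ln(V₂/V₁) = 4.81×8.314×559×ln(0.266) = -29600 J.
Q = ΔU + W = -29600 J.
Net over both steps: W = -17700 J, Q = 279 J, ΔU = 17900 J.

-17700 J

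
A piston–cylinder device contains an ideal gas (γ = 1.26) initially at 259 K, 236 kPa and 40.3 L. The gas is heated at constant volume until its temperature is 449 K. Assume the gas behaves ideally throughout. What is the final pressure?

Isochoric: V stays 40.3 L; P/T = const ⇒ T₂ = 449 K, P₂ = 409 kPa.

409 kPa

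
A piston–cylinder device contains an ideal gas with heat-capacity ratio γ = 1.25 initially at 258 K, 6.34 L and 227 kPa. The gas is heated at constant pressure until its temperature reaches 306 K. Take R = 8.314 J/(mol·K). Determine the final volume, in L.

Isobaric: P stays 227 kPa; V/T = const ⇒ T₂ = 306 K, V₂ = 7.52 L.

7.52 L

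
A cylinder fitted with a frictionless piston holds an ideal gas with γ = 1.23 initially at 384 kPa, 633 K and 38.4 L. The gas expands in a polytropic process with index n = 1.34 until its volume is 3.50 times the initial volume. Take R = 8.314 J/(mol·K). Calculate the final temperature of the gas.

413 K

Polytropic n=1.34: T₂ = T₁(V₁/V₂)^(n−1) = 633×(0.286)^0.34 = 413 K; P₂ = P₁(V₁/V₂)^n = 71.7 kPa.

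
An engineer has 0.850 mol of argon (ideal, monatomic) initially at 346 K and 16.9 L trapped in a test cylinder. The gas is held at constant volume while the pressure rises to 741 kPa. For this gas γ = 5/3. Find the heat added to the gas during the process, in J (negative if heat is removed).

P₁ = nRT₁/V₁ = 0.850×8.314×346/16.9 = 145 kPa.
Isochoric: V stays 16.9 L; P/T = const ⇒ T₂ = 1770 K, P₂ = 741 kPa.
W = 0 (no volume change).
ΔU = nCvΔT = 0.850×12.5×(1770−346) = 15100 J.
Q = ΔU = 15100 J.

15100 J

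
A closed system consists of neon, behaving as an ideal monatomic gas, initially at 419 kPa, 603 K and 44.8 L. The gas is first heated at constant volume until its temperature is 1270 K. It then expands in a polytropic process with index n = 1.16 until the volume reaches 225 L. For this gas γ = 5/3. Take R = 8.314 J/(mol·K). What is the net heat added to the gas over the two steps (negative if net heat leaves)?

n = P₁V₁/(RT₁) = 419×44.8/(8.314×603) = 3.74 mol.
Step 1 — Isochoric: V stays 44.8 L; P/T = const ⇒ T₂ = 1270 K, P₂ = 882 kPa.
W = 0 (no volume change).
ΔU = nCvΔT = 3.74×12.5×(1270−603) = 31100 J.
Q = ΔU = 31100 J.
State after step 1: P = 882 kPa, V = 44.8 L, T = 1270 K.
Step 2 — Polytropic n=1.16: T₂ = T₁(V₁/V₂)^(n−1) = 1270×(0.199)^0.16 = 981 K; P₂ = P₁(V₁/V₂)^n = 136 kPa.
W = (P₁V₁−P₂V₂)/(n−1) = (882×44.8−136×225)/0.16 = 56200 J.
ΔU = nCvΔT = 3.74×12.5×(981−1270) = -13500 J.
Q = ΔU + W = 42700 J.
Net over both steps: W = 56200 J, Q = 73900 J, ΔU = 17600 J.

73900 J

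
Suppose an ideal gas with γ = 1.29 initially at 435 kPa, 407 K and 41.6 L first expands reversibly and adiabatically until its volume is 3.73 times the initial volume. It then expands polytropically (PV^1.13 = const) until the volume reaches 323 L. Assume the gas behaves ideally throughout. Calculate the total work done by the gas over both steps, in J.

28400 J

n = P₁V₁/(RT₁) = 435×41.6/(8.314×407) = 5.35 mol.
Step 1 — Adiabatic: TV^(γ−1) = const ⇒ T₂ = 407×(0.268)^0.290 = 278 K; PV^γ = const ⇒ P₂ = 79.6 kPa.
ΔU = nCvΔT = 5.35×28.7×(278−407) = -19800 J.
Q = 0 for an adiabatic process, so W = −ΔU = 19800 J.
State after step 1: P = 79.6 kPa, V = 155 L, T = 278 K.
Step 2 — Polytropic n=1.13: T₂ = T₁(V₁/V₂)^(n−1) = 278×(0.480)^0.13 = 253 K; P₂ = P₁(V₁/V₂)^n = 34.8 kPa.
W = (P₁V₁−P₂V₂)/(n−1) = (79.6×155−34.8×323)/0.13 = 8640 J.
ΔU = nCvΔT = 5.35×28.7×(253−278) = -3870 J.
Q = ΔU + W = 4770 J.
Net over both steps: W = 28400 J, Q = 4770 J, ΔU = -23700 J.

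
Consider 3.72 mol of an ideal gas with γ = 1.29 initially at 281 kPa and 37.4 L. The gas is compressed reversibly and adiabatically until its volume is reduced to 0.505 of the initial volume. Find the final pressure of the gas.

T₁ = P₁V₁/(nR) = 281×37.4/(3.72×8.314) = 340 K.
Adiabatic: TV^(γ−1) = const ⇒ T₂ = 340×(1.98)^0.290 = 414 K; PV^γ = const ⇒ P₂ = 678 kPa.

678 kPa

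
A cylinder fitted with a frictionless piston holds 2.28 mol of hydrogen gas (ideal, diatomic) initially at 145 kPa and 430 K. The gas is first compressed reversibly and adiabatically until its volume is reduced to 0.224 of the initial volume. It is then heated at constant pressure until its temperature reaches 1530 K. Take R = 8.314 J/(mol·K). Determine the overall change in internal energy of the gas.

52100 J

V₁ = nRT₁/P₁ = 2.28×8.314×430/145 = 56.2 L.
Step 1 — Adiabatic: TV^(γ−1) = const ⇒ T₂ = 430×(4.46)^0.400 = 782 K; PV^γ = const ⇒ P₂ = 1180 kPa.
ΔU = nCvΔT = 2.28×20.8×(782−430) = 16700 J.
Q = 0 for an adiabatic process, so W = −ΔU = -16700 J.
State after step 1: P = 1180 kPa, V = 12.6 L, T = 782 K.
Step 2 — Isobaric: P stays 1180 kPa; V/T = const ⇒ T₂ = 1530 K, V₂ = 24.6 L.
W = PΔV = 1180×(24.6−12.6) kPa·L = 14200 J.
ΔU = nCvΔT = 2.28×20.8×(1530−782) = 35400 J.
Q = ΔU + W = nCpΔT = 49600 J.
Net over both steps: W = -2520 J, Q = 49600 J, ΔU = 52100 J.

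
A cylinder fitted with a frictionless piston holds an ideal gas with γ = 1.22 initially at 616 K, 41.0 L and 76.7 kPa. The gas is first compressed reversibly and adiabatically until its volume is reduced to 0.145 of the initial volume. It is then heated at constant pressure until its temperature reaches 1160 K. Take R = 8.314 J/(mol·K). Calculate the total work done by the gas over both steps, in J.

-6450 J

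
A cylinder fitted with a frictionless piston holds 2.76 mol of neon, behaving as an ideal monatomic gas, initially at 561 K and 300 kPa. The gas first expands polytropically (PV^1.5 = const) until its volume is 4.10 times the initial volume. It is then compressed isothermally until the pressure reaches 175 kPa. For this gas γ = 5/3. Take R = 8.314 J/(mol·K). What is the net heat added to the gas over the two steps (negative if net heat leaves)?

V₁ = nRT₁/P₁ = 2.76×8.314×561/300 = 42.9 L.
Step 1 — Polytropic n=1.5: T₂ = T₁(V₁/V₂)^(n−1) = 561×(0.244)^0.50 = 277 K; P₂ = P₁(V₁/V₂)^n = 36.1 kPa.
W = (P₁V₁−P₂V₂)/(n−1) = (300×42.9−36.1×176)/0.50 = 13000 J.
ΔU = nCvΔT = 2.76×12.5×(277−561) = -9770 J.
Q = ΔU + W = 3260 J.
State after step 1: P = 36.1 kPa, V = 176 L, T = 277 K.
Step 2 — Isothermal: T stays 277 K; PV = const ⇒ V₂ = 36.3 L, P₂ = 175 kPa.
ΔU = 0 (ideal gas, T constant).
W = nRT ln(V₂/V₁) = 2.76×8.314×277×ln(0.206) = -10000 J.
Q = ΔU + W = -10000 J.
Net over both steps: W = 3000 J, Q = -6770 J, ΔU = -9770 J.

-6770 J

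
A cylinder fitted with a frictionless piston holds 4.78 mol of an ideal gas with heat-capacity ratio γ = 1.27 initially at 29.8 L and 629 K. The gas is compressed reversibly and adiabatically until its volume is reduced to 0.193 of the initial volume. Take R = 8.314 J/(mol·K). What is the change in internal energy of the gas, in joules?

51800 J

P₁ = nRT₁/V₁ = 4.78×8.314×629/29.8 = 839 kPa.
Adiabatic: TV^(γ−1) = const ⇒ T₂ = 629×(5.18)^0.270 = 981 K; PV^γ = const ⇒ P₂ = 6780 kPa.
For an ideal gas ΔU = nCvΔT with Cv = R/(γ−1) = 30.8 J/(mol·K).
ΔU = 4.78×30.8×(981−629) = 51800 J.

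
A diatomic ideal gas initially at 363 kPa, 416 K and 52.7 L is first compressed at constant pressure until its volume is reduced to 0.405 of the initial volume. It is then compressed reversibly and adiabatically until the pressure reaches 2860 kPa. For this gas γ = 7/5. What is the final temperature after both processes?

n = P₁V₁/(RT₁) = 363×52.7/(8.314×416) = 5.53 mol.
Step 1 — Isobaric: P stays 363 kPa; V/T = const ⇒ T₂ = 168 K, V₂ = 21.3 L.
W = PΔV = 363×(21.3−52.7) kPa·L = -11400 J.
ΔU = nCvΔT = 5.53×20.8×(168−416) = -28500 J.
Q = ΔU + W = nCpΔT = -39800 J.
State after step 1: P = 363 kPa, V = 21.3 L, T = 168 K.
Step 2 — Adiabatic: T₂/T₁ = (P₂/P₁)^((γ−1)/γ) ⇒ T₂ = 168×(7.88)^0.286 = 304 K; V₂ = 4.89 L.
ΔU = nCvΔT = 5.53×20.8×(304−168) = 15600 J.
Q = 0 for an adiabatic process, so W = −ΔU = -15600 J.
Net over both steps: W = -26900 J, Q = -39800 J, ΔU = -12900 J.

304 K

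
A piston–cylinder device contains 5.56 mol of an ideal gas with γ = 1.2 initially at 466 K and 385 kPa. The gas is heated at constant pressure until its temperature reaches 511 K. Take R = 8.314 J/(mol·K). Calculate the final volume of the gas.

V₁ = nRT₁/P₁ = 5.56×8.314×466/385 = 56.0 L.
Isobaric: P stays 385 kPa; V/T = const ⇒ T₂ = 511 K, V₂ = 61.4 L.

61.4 L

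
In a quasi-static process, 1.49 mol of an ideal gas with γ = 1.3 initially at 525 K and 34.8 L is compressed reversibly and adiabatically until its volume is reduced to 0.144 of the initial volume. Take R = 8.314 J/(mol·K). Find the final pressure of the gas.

P₁ = nRT₁/V₁ = 1.49×8.314×525/34.8 = 187 kPa.
Adiabatic: TV^(γ−1) = const ⇒ T₂ = 525×(6.94)^0.300 = 939 K; PV^γ = const ⇒ P₂ = 2320 kPa.

2320 kPa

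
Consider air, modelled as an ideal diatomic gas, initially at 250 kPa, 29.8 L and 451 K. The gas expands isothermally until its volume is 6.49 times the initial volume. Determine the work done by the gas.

13900 J

n = P₁V₁/(RT₁) = 250×29.8/(8.314×451) = 1.99 mol.
Isothermal: T stays 451 K; PV = const ⇒ V₂ = 193 L, P₂ = 38.5 kPa.
W = nRT ln(V₂/V₁) = 1.99×8.314×451×ln(6.49) = 13900 J.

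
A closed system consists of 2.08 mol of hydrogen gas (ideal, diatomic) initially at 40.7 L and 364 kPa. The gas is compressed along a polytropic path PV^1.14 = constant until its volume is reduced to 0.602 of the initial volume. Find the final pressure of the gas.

649 kPa

T₁ = P₁V₁/(nR) = 364×40.7/(2.08×8.314) = 857 K.
Polytropic n=1.14: T₂ = T₁(V₁/V₂)^(n−1) = 857×(1.66)^0.14 = 920 K; P₂ = P₁(V₁/V₂)^n = 649 kPa.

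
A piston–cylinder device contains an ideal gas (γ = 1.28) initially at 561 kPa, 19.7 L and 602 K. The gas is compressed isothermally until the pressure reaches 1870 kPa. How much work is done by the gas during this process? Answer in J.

n = P₁V₁/(RT₁) = 561×19.7/(8.314×602) = 2.21 mol.
Isothermal: T stays 602 K; PV = const ⇒ V₂ = 5.91 L, P₂ = 1870 kPa.
W = nRT ln(V₂/V₁) = 2.21×8.314×602×ln(0.300) = -13300 J.

-13300 J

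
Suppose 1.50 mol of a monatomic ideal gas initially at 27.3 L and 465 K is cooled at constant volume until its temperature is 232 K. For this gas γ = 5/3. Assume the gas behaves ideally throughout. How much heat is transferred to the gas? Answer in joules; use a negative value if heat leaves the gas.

P₁ = nRT₁/V₁ = 1.50×8.314×465/27.3 = 212 kPa.
Isochoric: V stays 27.3 L; P/T = const ⇒ T₂ = 232 K, P₂ = 106 kPa.
W = 0 (no volume change).
ΔU = nCvΔT = 1.50×12.5×(232−465) = -4360 J.
Q = ΔU = -4360 J.

-4360 J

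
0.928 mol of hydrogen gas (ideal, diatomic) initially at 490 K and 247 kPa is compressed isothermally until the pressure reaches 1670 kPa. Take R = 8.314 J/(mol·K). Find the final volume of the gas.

V₁ = nRT₁/P₁ = 0.928×8.314×490/247 = 15.3 L.
Isothermal: T stays 490 K; PV = const ⇒ V₂ = 2.26 L, P₂ = 1670 kPa.

2.26 L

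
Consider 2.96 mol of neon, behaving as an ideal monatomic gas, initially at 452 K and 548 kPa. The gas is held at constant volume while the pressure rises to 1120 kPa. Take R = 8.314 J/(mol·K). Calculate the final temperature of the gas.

924 K

V₁ = nRT₁/P₁ = 2.96×8.314×452/548 = 20.3 L.
Isochoric: V stays 20.3 L; P/T = const ⇒ T₂ = 924 K, P₂ = 1120 kPa.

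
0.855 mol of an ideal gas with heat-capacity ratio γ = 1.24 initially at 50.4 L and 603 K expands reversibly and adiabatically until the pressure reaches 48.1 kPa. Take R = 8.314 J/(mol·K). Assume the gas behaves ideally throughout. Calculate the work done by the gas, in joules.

1870 J

P₁ = nRT₁/V₁ = 0.855×8.314×603/50.4 = 85.0 kPa.
Adiabatic: T₂/T₁ = (P₂/P₁)^((γ−1)/γ) ⇒ T₂ = 603×(0.566)^0.194 = 540 K; V₂ = 79.8 L.
ΔU = nCvΔT = 0.855×34.6×(540−603) = -1870 J.
Q = 0 for an adiabatic process, so W = −ΔU = 1870 J.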